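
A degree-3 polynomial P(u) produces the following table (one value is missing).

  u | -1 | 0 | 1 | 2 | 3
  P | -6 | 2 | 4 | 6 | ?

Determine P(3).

The 4 known values determine P uniquely (degree ≤ 3).
L_0(3) = (3)·(2)·(1)/[(-1)·(-2)·(-3)] = -1
L_1(3) = (4)·(2)·(1)/[(1)·(-1)·(-2)] = 4
L_2(3) = (4)·(3)·(1)/[(2)·(1)·(-1)] = -6
L_3(3) = (4)·(3)·(2)/[(3)·(2)·(1)] = 4
Sum: (-6)·(-1) + 2·(4) + 4·(-6) + 6·(4) = 14

14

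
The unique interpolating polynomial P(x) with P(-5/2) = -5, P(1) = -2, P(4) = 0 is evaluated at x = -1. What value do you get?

Using Newton's divided-difference form:
P[-5/2,1] = (-2 - (-5)) / (1 - (-5/2)) = 6/7
P[1,4] = (0 - (-2)) / (4 - 1) = 2/3
P[-5/2,1,4] = (2/3 - 6/7) / (4 - (-5/2)) = -8/273
P(-1) = -5 + (6/7)·(3/2) + (-8/273)·(3/2)·(-2) = -330/91

-330/91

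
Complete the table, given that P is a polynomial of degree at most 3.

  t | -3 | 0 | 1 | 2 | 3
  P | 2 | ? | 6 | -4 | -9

163/10

The 4 known values determine P uniquely (degree ≤ 3).
Evaluate each Lagrange basis at t = 0:
L_0(0) = (-1)·(-2)·(-3)/[(-4)·(-5)·(-6)] = 1/20
L_1(0) = (3)·(-2)·(-3)/[(4)·(-1)·(-2)] = 9/4
L_2(0) = (3)·(-1)·(-3)/[(5)·(1)·(-1)] = -9/5
L_3(0) = (3)·(-1)·(-2)/[(6)·(2)·(1)] = 1/2
Sum: 2·(1/20) + 6·(9/4) + (-4)·(-9/5) + (-9)·(1/2) = 163/10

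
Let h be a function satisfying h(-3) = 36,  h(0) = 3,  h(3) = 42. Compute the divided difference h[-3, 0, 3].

h[-3,0] = (3 - 36) / (0 - (-3)) = -11
h[0,3] = (42 - 3) / (3 - 0) = 13
h[-3,0,3] = (13 - (-11)) / (3 - (-3)) = 4

4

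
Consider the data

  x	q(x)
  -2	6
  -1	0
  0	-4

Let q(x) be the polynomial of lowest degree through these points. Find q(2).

-6

Using Newton's divided-difference form:
q[-2,-1] = (0 - 6) / (-1 - (-2)) = -6
q[-1,0] = (-4 - 0) / (0 - (-1)) = -4
q[-2,-1,0] = (-4 - (-6)) / (0 - (-2)) = 1
q(2) = 6 + (-6)·(4) + 1·(4)·(3) = -6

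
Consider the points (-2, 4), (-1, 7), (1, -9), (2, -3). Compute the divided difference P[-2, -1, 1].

P[-2,-1] = (7 - 4) / (-1 - (-2)) = 3
P[-1,1] = (-9 - 7) / (1 - (-1)) = -8
P[-2,-1,1] = (-8 - 3) / (1 - (-2)) = -11/3

-11/3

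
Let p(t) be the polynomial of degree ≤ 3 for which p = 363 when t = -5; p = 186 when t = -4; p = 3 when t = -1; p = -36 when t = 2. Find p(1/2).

Evaluate each Lagrange basis at t = 1/2:
L_0(1/2) = (9/2)·(3/2)·(-3/2)/[(-1)·(-4)·(-7)] = 81/224
L_1(1/2) = (11/2)·(3/2)·(-3/2)/[(1)·(-3)·(-6)] = -11/16
L_2(1/2) = (11/2)·(9/2)·(-3/2)/[(4)·(3)·(-3)] = 33/32
L_3(1/2) = (11/2)·(9/2)·(3/2)/[(7)·(6)·(3)] = 33/112
Sum: 363·(81/224) + 186·(-11/16) + 3·(33/32) + (-36)·(33/112) = -33/8

-33/8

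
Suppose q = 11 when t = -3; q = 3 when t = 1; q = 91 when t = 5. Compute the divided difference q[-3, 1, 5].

3

q[-3,1] = (3 - 11) / (1 - (-3)) = -2
q[1,5] = (91 - 3) / (5 - 1) = 22
q[-3,1,5] = (22 - (-2)) / (5 - (-3)) = 3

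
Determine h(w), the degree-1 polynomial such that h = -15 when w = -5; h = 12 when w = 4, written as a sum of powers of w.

h(w) = 3w

L_0(w) = (w - 4) / [-9] = -(1/9)w + 4/9
L_1(w) = (w + 5) / [9] = (1/9)w + 5/9
h(w) = (-15)·L_0 + 12·L_1
  (-15)·L_0(w) = (5/3)w - 20/3
  12·L_1(w) = (4/3)w + 20/3
Adding term by term: 3w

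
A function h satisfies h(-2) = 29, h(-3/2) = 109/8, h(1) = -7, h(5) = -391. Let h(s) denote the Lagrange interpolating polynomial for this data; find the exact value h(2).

L_0(2) = (7/2)·(1)·(-3)/[(-1/2)·(-3)·(-7)] = 1
L_1(2) = (4)·(1)·(-3)/[(1/2)·(-5/2)·(-13/2)] = -96/65
L_2(2) = (4)·(7/2)·(-3)/[(3)·(5/2)·(-4)] = 7/5
L_3(2) = (4)·(7/2)·(1)/[(7)·(13/2)·(4)] = 1/13
Sum: 29·(1) + 109/8·(-96/65) + (-7)·(7/5) + (-391)·(1/13) = -31

-31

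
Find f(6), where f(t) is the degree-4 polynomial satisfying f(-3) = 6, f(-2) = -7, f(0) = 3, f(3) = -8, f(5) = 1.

Using Newton's divided-difference form:
f[-3,-2] = (-7 - 6) / (-2 - (-3)) = -13
f[-2,0] = (3 - (-7)) / (0 - (-2)) = 5
f[0,3] = (-8 - 3) / (3 - 0) = -11/3
f[3,5] = (1 - (-8)) / (5 - 3) = 9/2
f[-3,-2,0] = (5 - (-13)) / (0 - (-3)) = 6
f[-2,0,3] = (-11/3 - 5) / (3 - (-2)) = -26/15
f[0,3,5] = (9/2 - (-11/3)) / (5 - 0) = 49/30
f[-3,-2,0,3] = (-26/15 - 6) / (3 - (-3)) = -58/45
f[-2,0,3,5] = (49/30 - (-26/15)) / (5 - (-2)) = 101/210
f[-3,-2,0,3,5] = (101/210 - (-58/45)) / (5 - (-3)) = 223/1008
f(6) = 6 + (-13)·(9) + 6·(9)·(8) + (-58/45)·(9)·(8)·(6) + (223/1008)·(9)·(8)·(6)·(3) = 1782/35

1782/35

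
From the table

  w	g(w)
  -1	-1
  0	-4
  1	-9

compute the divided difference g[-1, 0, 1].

g[-1,0] = (-4 - (-1)) / (0 - (-1)) = -3
g[0,1] = (-9 - (-4)) / (1 - 0) = -5
g[-1,0,1] = (-5 - (-3)) / (1 - (-1)) = -1

-1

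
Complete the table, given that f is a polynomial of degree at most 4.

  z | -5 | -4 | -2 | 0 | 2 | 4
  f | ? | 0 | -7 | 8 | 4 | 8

1381/32

The 5 known values determine f uniquely (degree ≤ 4).
L_0(-5) = (-3)·(-5)·(-7)·(-9)/[(-2)·(-4)·(-6)·(-8)] = 315/128
L_1(-5) = (-1)·(-5)·(-7)·(-9)/[(2)·(-2)·(-4)·(-6)] = -105/32
L_2(-5) = (-1)·(-3)·(-7)·(-9)/[(4)·(2)·(-2)·(-4)] = 189/64
L_3(-5) = (-1)·(-3)·(-5)·(-9)/[(6)·(4)·(2)·(-2)] = -45/32
L_4(-5) = (-1)·(-3)·(-5)·(-7)/[(8)·(6)·(4)·(2)] = 35/128
Sum: 0 + (-7)·(-105/32) + 8·(189/64) + 4·(-45/32) + 8·(35/128) = 1381/32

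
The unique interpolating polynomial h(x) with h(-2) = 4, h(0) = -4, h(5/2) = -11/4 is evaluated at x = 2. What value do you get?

L_0(2) = (2)·(-1/2)/[(-2)·(-9/2)] = -1/9
L_1(2) = (4)·(-1/2)/[(2)·(-5/2)] = 2/5
L_2(2) = (4)·(2)/[(9/2)·(5/2)] = 32/45
Sum: 4·(-1/9) + (-4)·(2/5) + (-11/4)·(32/45) = -4

-4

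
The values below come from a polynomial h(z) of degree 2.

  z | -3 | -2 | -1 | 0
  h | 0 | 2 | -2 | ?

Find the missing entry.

-12

The 3 known values determine h uniquely (degree ≤ 2).
Evaluate each Lagrange basis at z = 0:
L_0(0) = (2)·(1)/[(-1)·(-2)] = 1
L_1(0) = (3)·(1)/[(1)·(-1)] = -3
L_2(0) = (3)·(2)/[(2)·(1)] = 3
Sum: 0 + 2·(-3) + (-2)·(3) = -12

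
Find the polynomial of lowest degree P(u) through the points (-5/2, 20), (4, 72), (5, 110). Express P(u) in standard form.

P(u) = 4u^2 + 2u

Newton's divided differences:
P[-5/2,4] = (72 - 20) / (4 - (-5/2)) = 8
P[4,5] = (110 - 72) / (5 - 4) = 38
P[-5/2,4,5] = (38 - 8) / (5 - (-5/2)) = 4
P(u) = 20 + 8·(u + 5/2) + 4·(u + 5/2)(u - 4)
Expanding: P(u) = 4u^2 + 2u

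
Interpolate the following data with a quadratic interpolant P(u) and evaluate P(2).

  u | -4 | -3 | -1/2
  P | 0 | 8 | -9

L_0(2) = (5)·(5/2)/[(-1)·(-7/2)] = 25/7
L_1(2) = (6)·(5/2)/[(1)·(-5/2)] = -6
L_2(2) = (6)·(5)/[(7/2)·(5/2)] = 24/7
Sum: 0 + 8·(-6) + (-9)·(24/7) = -552/7

-552/7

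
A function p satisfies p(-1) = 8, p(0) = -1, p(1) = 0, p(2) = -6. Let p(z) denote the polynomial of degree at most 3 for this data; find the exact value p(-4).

265

Using Newton's divided-difference form:
p[-1,0] = (-1 - 8) / (0 - (-1)) = -9
p[0,1] = (0 - (-1)) / (1 - 0) = 1
p[1,2] = (-6 - 0) / (2 - 1) = -6
p[-1,0,1] = (1 - (-9)) / (1 - (-1)) = 5
p[0,1,2] = (-6 - 1) / (2 - 0) = -7/2
p[-1,0,1,2] = (-7/2 - 5) / (2 - (-1)) = -17/6
p(-4) = 8 + (-9)·(-3) + 5·(-3)·(-4) + (-17/6)·(-3)·(-4)·(-5) = 265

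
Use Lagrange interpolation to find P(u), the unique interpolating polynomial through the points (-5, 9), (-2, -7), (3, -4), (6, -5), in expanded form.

Build the Lagrange basis polynomials:
L_0(u) = (u + 2)(u - 3)(u - 6) / [-264] = -(1/264)u^3 + (7/264)u^2 - 3/22
L_1(u) = (u + 5)(u - 3)(u - 6) / [120] = (1/120)u^3 - (1/30)u^2 - (9/40)u + 3/4
L_2(u) = (u + 5)(u + 2)(u - 6) / [-120] = -(1/120)u^3 - (1/120)u^2 + (4/15)u + 1/2
L_3(u) = (u + 5)(u + 2)(u - 3) / [264] = (1/264)u^3 + (1/66)u^2 - (1/24)u - 5/44
P(u) = 9·L_0 + (-7)·L_1 + (-4)·L_2 + (-5)·L_3
  9·L_0(u) = -(3/88)u^3 + (21/88)u^2 - 27/22
  (-7)·L_1(u) = -(7/120)u^3 + (7/30)u^2 + (63/40)u - 21/4
  (-4)·L_2(u) = (1/30)u^3 + (1/30)u^2 - (16/15)u - 2
  (-5)·L_3(u) = -(5/264)u^3 - (5/66)u^2 + (5/24)u + 25/44
Adding term by term: -(103/1320)u^3 + (189/440)u^2 + (43/60)u - 87/11

P(u) = -(103/1320)u^3 + (189/440)u^2 + (43/60)u - 87/11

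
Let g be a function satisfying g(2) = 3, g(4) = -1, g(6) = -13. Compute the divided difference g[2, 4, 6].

-1

g[2,4] = (-1 - 3) / (4 - 2) = -2
g[4,6] = (-13 - (-1)) / (6 - 4) = -6
g[2,4,6] = (-6 - (-2)) / (6 - 2) = -1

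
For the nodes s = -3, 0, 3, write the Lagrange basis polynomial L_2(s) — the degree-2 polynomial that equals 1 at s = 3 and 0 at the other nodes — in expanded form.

L_2(s) = (1/18)s^2 + (1/6)s

L_2(s) = (s + 3)s / [(6)·(3)]
       = (s^2 + 3s) / (18)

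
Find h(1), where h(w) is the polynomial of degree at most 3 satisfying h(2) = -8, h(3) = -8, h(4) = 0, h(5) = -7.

Evaluate each Lagrange basis at w = 1:
L_0(1) = (-2)·(-3)·(-4)/[(-1)·(-2)·(-3)] = 4
L_1(1) = (-1)·(-3)·(-4)/[(1)·(-1)·(-2)] = -6
L_2(1) = (-1)·(-2)·(-4)/[(2)·(1)·(-1)] = 4
L_3(1) = (-1)·(-2)·(-3)/[(3)·(2)·(1)] = -1
Sum: (-8)·(4) + (-8)·(-6) + 0 + (-7)·(-1) = 23

23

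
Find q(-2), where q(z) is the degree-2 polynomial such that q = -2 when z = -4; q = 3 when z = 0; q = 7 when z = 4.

5/8

L_0(-2) = (-2)·(-6)/[(-4)·(-8)] = 3/8
L_1(-2) = (2)·(-6)/[(4)·(-4)] = 3/4
L_2(-2) = (2)·(-2)/[(8)·(4)] = -1/8
Sum: (-2)·(3/8) + 3·(3/4) + 7·(-1/8) = 5/8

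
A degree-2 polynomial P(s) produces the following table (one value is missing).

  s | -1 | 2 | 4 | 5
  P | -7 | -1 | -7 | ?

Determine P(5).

The 3 known values determine P uniquely (degree ≤ 2).
Evaluate each Lagrange basis at s = 5:
L_0(5) = (3)·(1)/[(-3)·(-5)] = 1/5
L_1(5) = (6)·(1)/[(3)·(-2)] = -1
L_2(5) = (6)·(3)/[(5)·(2)] = 9/5
Sum: (-7)·(1/5) + (-1)·(-1) + (-7)·(9/5) = -13

-13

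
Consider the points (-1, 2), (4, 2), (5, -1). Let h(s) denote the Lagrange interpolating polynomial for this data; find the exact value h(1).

5

L_0(1) = (-3)·(-4)/[(-5)·(-6)] = 2/5
L_1(1) = (2)·(-4)/[(5)·(-1)] = 8/5
L_2(1) = (2)·(-3)/[(6)·(1)] = -1
Sum: 2·(2/5) + 2·(8/5) + (-1)·(-1) = 5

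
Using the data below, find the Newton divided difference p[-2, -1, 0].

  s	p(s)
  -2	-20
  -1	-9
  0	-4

p[-2,-1] = (-9 - (-20)) / (-1 - (-2)) = 11
p[-1,0] = (-4 - (-9)) / (0 - (-1)) = 5
p[-2,-1,0] = (5 - 11) / (0 - (-2)) = -3

-3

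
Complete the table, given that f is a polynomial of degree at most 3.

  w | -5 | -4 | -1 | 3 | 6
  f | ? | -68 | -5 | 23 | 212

The 4 known values determine f uniquely (degree ≤ 3).
Evaluate each Lagrange basis at w = -5:
L_0(-5) = (-4)·(-8)·(-11)/[(-3)·(-7)·(-10)] = 176/105
L_1(-5) = (-1)·(-8)·(-11)/[(3)·(-4)·(-7)] = -22/21
L_2(-5) = (-1)·(-4)·(-11)/[(7)·(4)·(-3)] = 11/21
L_3(-5) = (-1)·(-4)·(-8)/[(10)·(7)·(3)] = -16/105
Sum: (-68)·(176/105) + (-5)·(-22/21) + 23·(11/21) + 212·(-16/105) = -129

-129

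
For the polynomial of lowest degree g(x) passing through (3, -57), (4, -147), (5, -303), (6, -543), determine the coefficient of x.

0

L_0(x) = (x - 4)(x - 5)(x - 6) / [-6] = -(1/6)x^3 + (5/2)x^2 - (37/3)x + 20
L_1(x) = (x - 3)(x - 5)(x - 6) / [2] = (1/2)x^3 - 7x^2 + (63/2)x - 45
L_2(x) = (x - 3)(x - 4)(x - 6) / [-2] = -(1/2)x^3 + (13/2)x^2 - 27x + 36
L_3(x) = (x - 3)(x - 4)(x - 5) / [6] = (1/6)x^3 - 2x^2 + (47/6)x - 10
g(x) = (-57)·L_0 + (-147)·L_1 + (-303)·L_2 + (-543)·L_3
Only the coefficient of x is needed; take it from each L_i and combine:
(-57)·(-37/3) + (-147)·(63/2) + (-303)·(-27) + (-543)·(47/6) = 0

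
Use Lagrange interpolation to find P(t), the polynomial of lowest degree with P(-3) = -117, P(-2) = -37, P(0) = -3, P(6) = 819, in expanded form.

Build the Lagrange basis polynomials:
L_0(t) = (t + 2)t(t - 6) / [-27] = -(1/27)t^3 + (4/27)t^2 + (4/9)t
L_1(t) = (t + 3)t(t - 6) / [16] = (1/16)t^3 - (3/16)t^2 - (9/8)t
L_2(t) = (t + 3)(t + 2)(t - 6) / [-36] = -(1/36)t^3 + (1/36)t^2 + (2/3)t + 1
L_3(t) = (t + 3)(t + 2)t / [432] = (1/432)t^3 + (5/432)t^2 + (1/72)t
P(t) = (-117)·L_0 + (-37)·L_1 + (-3)·L_2 + 819·L_3
  (-117)·L_0(t) = (13/3)t^3 - (52/3)t^2 - 52t
  (-37)·L_1(t) = -(37/16)t^3 + (111/16)t^2 + (333/8)t
  (-3)·L_2(t) = (1/12)t^3 - (1/12)t^2 - 2t - 3
  819·L_3(t) = (91/48)t^3 + (455/48)t^2 + (91/8)t
Adding term by term: 4t^3 - t^2 - t - 3

P(t) = 4t^3 - t^2 - t - 3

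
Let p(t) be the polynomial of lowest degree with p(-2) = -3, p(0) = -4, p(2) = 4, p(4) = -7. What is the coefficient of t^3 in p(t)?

The leading coefficient equals the top divided difference p[-2,0,2,4].
p[-2,0] = (-4 - (-3)) / (0 - (-2)) = -1/2
p[0,2] = (4 - (-4)) / (2 - 0) = 4
p[2,4] = (-7 - 4) / (4 - 2) = -11/2
p[-2,0,2] = (4 - (-1/2)) / (2 - (-2)) = 9/8
p[0,2,4] = (-11/2 - 4) / (4 - 0) = -19/8
p[-2,0,2,4] = (-19/8 - 9/8) / (4 - (-2)) = -7/12

-7/12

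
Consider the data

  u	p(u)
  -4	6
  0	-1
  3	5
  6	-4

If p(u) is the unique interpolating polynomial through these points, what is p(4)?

100/21

Using Newton's divided-difference form:
p[-4,0] = (-1 - 6) / (0 - (-4)) = -7/4
p[0,3] = (5 - (-1)) / (3 - 0) = 2
p[3,6] = (-4 - 5) / (6 - 3) = -3
p[-4,0,3] = (2 - (-7/4)) / (3 - (-4)) = 15/28
p[0,3,6] = (-3 - 2) / (6 - 0) = -5/6
p[-4,0,3,6] = (-5/6 - 15/28) / (6 - (-4)) = -23/168
p(4) = 6 + (-7/4)·(8) + (15/28)·(8)·(4) + (-23/168)·(8)·(4)·(1) = 100/21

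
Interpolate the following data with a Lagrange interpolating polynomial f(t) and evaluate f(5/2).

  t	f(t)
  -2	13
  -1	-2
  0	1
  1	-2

-281/4

L_0(5/2) = (7/2)·(5/2)·(3/2)/[(-1)·(-2)·(-3)] = -35/16
L_1(5/2) = (9/2)·(5/2)·(3/2)/[(1)·(-1)·(-2)] = 135/16
L_2(5/2) = (9/2)·(7/2)·(3/2)/[(2)·(1)·(-1)] = -189/16
L_3(5/2) = (9/2)·(7/2)·(5/2)/[(3)·(2)·(1)] = 105/16
Sum: 13·(-35/16) + (-2)·(135/16) + 1·(-189/16) + (-2)·(105/16) = -281/4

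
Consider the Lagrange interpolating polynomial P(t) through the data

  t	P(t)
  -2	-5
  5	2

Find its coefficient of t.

The leading coefficient equals the top divided difference P[-2,5].
P[-2,5] = (2 - (-5)) / (5 - (-2)) = 1

1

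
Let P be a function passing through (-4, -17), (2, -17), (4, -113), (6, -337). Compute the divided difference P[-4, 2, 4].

P[-4,2] = (-17 - (-17)) / (2 - (-4)) = 0
P[2,4] = (-113 - (-17)) / (4 - 2) = -48
P[-4,2,4] = (-48 - 0) / (4 - (-4)) = -6

-6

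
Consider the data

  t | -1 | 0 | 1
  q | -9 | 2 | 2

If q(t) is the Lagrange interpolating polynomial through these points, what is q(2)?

-9

Evaluate each Lagrange basis at t = 2:
L_0(2) = (2)·(1)/[(-1)·(-2)] = 1
L_1(2) = (3)·(1)/[(1)·(-1)] = -3
L_2(2) = (3)·(2)/[(2)·(1)] = 3
Sum: (-9)·(1) + 2·(-3) + 2·(3) = -9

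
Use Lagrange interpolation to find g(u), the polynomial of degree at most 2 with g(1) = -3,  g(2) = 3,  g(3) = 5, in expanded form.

Build the Lagrange basis polynomials:
L_0(u) = (u - 2)(u - 3) / [2] = (1/2)u^2 - (5/2)u + 3
L_1(u) = (u - 1)(u - 3) / [-1] = -u^2 + 4u - 3
L_2(u) = (u - 1)(u - 2) / [2] = (1/2)u^2 - (3/2)u + 1
g(u) = (-3)·L_0 + 3·L_1 + 5·L_2
  (-3)·L_0(u) = -(3/2)u^2 + (15/2)u - 9
  3·L_1(u) = -3u^2 + 12u - 9
  5·L_2(u) = (5/2)u^2 - (15/2)u + 5
Adding term by term: -2u^2 + 12u - 13

g(u) = -2u^2 + 12u - 13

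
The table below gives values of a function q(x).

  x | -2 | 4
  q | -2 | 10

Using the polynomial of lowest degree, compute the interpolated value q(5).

12

Evaluate each Lagrange basis at x = 5:
L_0(5) = (1)/[(-6)] = -1/6
L_1(5) = (7)/[(6)] = 7/6
Sum: (-2)·(-1/6) + 10·(7/6) = 12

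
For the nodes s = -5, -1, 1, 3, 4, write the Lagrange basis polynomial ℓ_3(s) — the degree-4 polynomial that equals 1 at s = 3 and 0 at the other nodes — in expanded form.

ℓ_3(s) = (s + 5)(s + 1)(s - 1)(s - 4) / [(8)·(4)·(2)·(-1)]
       = (s^4 + s^3 - 21s^2 - s + 20) / (-64)

ℓ_3(s) = -(1/64)s^4 - (1/64)s^3 + (21/64)s^2 + (1/64)s - 5/16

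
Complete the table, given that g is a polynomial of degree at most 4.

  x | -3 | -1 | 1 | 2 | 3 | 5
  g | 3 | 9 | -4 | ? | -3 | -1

The 5 known values determine g uniquely (degree ≤ 4).
Evaluate each Lagrange basis at x = 2:
L_0(2) = (3)·(1)·(-1)·(-3)/[(-2)·(-4)·(-6)·(-8)] = 3/128
L_1(2) = (5)·(1)·(-1)·(-3)/[(2)·(-2)·(-4)·(-6)] = -5/32
L_2(2) = (5)·(3)·(-1)·(-3)/[(4)·(2)·(-2)·(-4)] = 45/64
L_3(2) = (5)·(3)·(1)·(-3)/[(6)·(4)·(2)·(-2)] = 15/32
L_4(2) = (5)·(3)·(1)·(-1)/[(8)·(6)·(4)·(2)] = -5/128
Sum: 3·(3/128) + 9·(-5/32) + (-4)·(45/64) + (-3)·(15/32) + (-1)·(-5/128) = -353/64

-353/64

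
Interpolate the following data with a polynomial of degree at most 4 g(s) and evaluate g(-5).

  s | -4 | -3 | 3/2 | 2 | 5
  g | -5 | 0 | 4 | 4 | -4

-4285/297

L_0(-5) = (-2)·(-13/2)·(-7)·(-10)/[(-1)·(-11/2)·(-6)·(-9)] = 910/297
L_1(-5) = (-1)·(-13/2)·(-7)·(-10)/[(1)·(-9/2)·(-5)·(-8)] = -91/36
L_2(-5) = (-1)·(-2)·(-7)·(-10)/[(11/2)·(9/2)·(-1/2)·(-7/2)] = 320/99
L_3(-5) = (-1)·(-2)·(-13/2)·(-10)/[(6)·(5)·(1/2)·(-3)] = -26/9
L_4(-5) = (-1)·(-2)·(-13/2)·(-7)/[(9)·(8)·(7/2)·(3)] = 13/108
Sum: (-5)·(910/297) + 0 + 4·(320/99) + 4·(-26/9) + (-4)·(13/108) = -4285/297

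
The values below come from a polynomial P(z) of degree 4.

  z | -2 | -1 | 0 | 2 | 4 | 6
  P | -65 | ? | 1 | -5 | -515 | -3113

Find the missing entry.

The 5 known values determine P uniquely (degree ≤ 4).
L_0(-1) = (-1)·(-3)·(-5)·(-7)/[(-2)·(-4)·(-6)·(-8)] = 35/128
L_1(-1) = (1)·(-3)·(-5)·(-7)/[(2)·(-2)·(-4)·(-6)] = 35/32
L_2(-1) = (1)·(-1)·(-5)·(-7)/[(4)·(2)·(-2)·(-4)] = -35/64
L_3(-1) = (1)·(-1)·(-3)·(-7)/[(6)·(4)·(2)·(-2)] = 7/32
L_4(-1) = (1)·(-1)·(-3)·(-5)/[(8)·(6)·(4)·(2)] = -5/128
Sum: (-65)·(35/128) + 1·(35/32) + (-5)·(-35/64) + (-515)·(7/32) + (-3113)·(-5/128) = -5

-5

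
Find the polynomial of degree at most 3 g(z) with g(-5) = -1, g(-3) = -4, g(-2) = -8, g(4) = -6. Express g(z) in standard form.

g(z) = (61/378)z^3 + (295/378)z^2 - (598/189)z - 1018/63

Newton's divided differences:
g[-5,-3] = (-4 - (-1)) / (-3 - (-5)) = -3/2
g[-3,-2] = (-8 - (-4)) / (-2 - (-3)) = -4
g[-2,4] = (-6 - (-8)) / (4 - (-2)) = 1/3
g[-5,-3,-2] = (-4 - (-3/2)) / (-2 - (-5)) = -5/6
g[-3,-2,4] = (1/3 - (-4)) / (4 - (-3)) = 13/21
g[-5,-3,-2,4] = (13/21 - (-5/6)) / (4 - (-5)) = 61/378
g(z) = -1 + (-3/2)·(z + 5) + (-5/6)·(z + 5)(z + 3) + (61/378)·(z + 5)(z + 3)(z + 2)
Expanding: g(z) = (61/378)z^3 + (295/378)z^2 - (598/189)z - 1018/63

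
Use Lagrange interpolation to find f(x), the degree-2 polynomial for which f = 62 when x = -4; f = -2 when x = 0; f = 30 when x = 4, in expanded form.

L_0(x) = x(x - 4) / [32] = (1/32)x^2 - (1/8)x
L_1(x) = (x + 4)(x - 4) / [-16] = -(1/16)x^2 + 1
L_2(x) = (x + 4)x / [32] = (1/32)x^2 + (1/8)x
f(x) = 62·L_0 + (-2)·L_1 + 30·L_2
  62·L_0(x) = (31/16)x^2 - (31/4)x
  (-2)·L_1(x) = (1/8)x^2 - 2
  30·L_2(x) = (15/16)x^2 + (15/4)x
Adding term by term: 3x^2 - 4x - 2

f(x) = 3x^2 - 4x - 2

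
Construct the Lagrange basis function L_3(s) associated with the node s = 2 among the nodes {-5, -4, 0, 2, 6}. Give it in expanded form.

L_3(s) = (s + 5)(s + 4)s(s - 6) / [(7)·(6)·(2)·(-4)]
       = (s^4 + 3s^3 - 34s^2 - 120s) / (-336)

L_3(s) = -(1/336)s^4 - (1/112)s^3 + (17/168)s^2 + (5/14)s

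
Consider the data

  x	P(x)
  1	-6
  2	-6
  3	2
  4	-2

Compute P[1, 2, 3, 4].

P[1,2] = (-6 - (-6)) / (2 - 1) = 0
P[2,3] = (2 - (-6)) / (3 - 2) = 8
P[3,4] = (-2 - 2) / (4 - 3) = -4
P[1,2,3] = (8 - 0) / (3 - 1) = 4
P[2,3,4] = (-4 - 8) / (4 - 2) = -6
P[1,2,3,4] = (-6 - 4) / (4 - 1) = -10/3

-10/3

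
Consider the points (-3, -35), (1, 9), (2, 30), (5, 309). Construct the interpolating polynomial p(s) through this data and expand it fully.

p(s) = 2s^3 + 2s^2 + s + 4

Build the Lagrange basis polynomials:
L_0(s) = (s - 1)(s - 2)(s - 5) / [-160] = -(1/160)s^3 + (1/20)s^2 - (17/160)s + 1/16
L_1(s) = (s + 3)(s - 2)(s - 5) / [16] = (1/16)s^3 - (1/4)s^2 - (11/16)s + 15/8
L_2(s) = (s + 3)(s - 1)(s - 5) / [-15] = -(1/15)s^3 + (1/5)s^2 + (13/15)s - 1
L_3(s) = (s + 3)(s - 1)(s - 2) / [96] = (1/96)s^3 - (7/96)s + 1/16
p(s) = (-35)·L_0 + 9·L_1 + 30·L_2 + 309·L_3
  (-35)·L_0(s) = (7/32)s^3 - (7/4)s^2 + (119/32)s - 35/16
  9·L_1(s) = (9/16)s^3 - (9/4)s^2 - (99/16)s + 135/8
  30·L_2(s) = -2s^3 + 6s^2 + 26s - 30
  309·L_3(s) = (103/32)s^3 - (721/32)s + 309/16
Adding term by term: 2s^3 + 2s^2 + s + 4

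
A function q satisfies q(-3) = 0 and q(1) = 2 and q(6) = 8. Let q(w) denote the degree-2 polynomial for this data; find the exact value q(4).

Using Newton's divided-difference form:
q[-3,1] = (2 - 0) / (1 - (-3)) = 1/2
q[1,6] = (8 - 2) / (6 - 1) = 6/5
q[-3,1,6] = (6/5 - 1/2) / (6 - (-3)) = 7/90
q(4) = 0 + (1/2)·(7) + (7/90)·(7)·(3) = 77/15

77/15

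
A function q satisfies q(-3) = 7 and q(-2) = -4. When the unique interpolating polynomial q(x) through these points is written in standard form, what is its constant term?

L_0(x) = (x + 2) / [-1] = -x - 2
L_1(x) = (x + 3) / [1] = x + 3
q(x) = 7·L_0 + (-4)·L_1
Only the constant term is needed; take it from each L_i and combine:
7·(-2) + (-4)·(3) = -26

-26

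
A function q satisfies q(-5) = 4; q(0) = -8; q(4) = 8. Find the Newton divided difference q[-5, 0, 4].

32/45

q[-5,0] = (-8 - 4) / (0 - (-5)) = -12/5
q[0,4] = (8 - (-8)) / (4 - 0) = 4
q[-5,0,4] = (4 - (-12/5)) / (4 - (-5)) = 32/45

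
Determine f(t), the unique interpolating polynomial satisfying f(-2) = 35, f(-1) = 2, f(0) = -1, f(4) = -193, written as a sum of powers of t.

f(t) = -4t^3 + 3t^2 + 4t - 1

Newton's divided differences:
f[-2,-1] = (2 - 35) / (-1 - (-2)) = -33
f[-1,0] = (-1 - 2) / (0 - (-1)) = -3
f[0,4] = (-193 - (-1)) / (4 - 0) = -48
f[-2,-1,0] = (-3 - (-33)) / (0 - (-2)) = 15
f[-1,0,4] = (-48 - (-3)) / (4 - (-1)) = -9
f[-2,-1,0,4] = (-9 - 15) / (4 - (-2)) = -4
f(t) = 35 + (-33)·(t + 2) + 15·(t + 2)(t + 1) + (-4)·(t + 2)(t + 1)t
Expanding: f(t) = -4t^3 + 3t^2 + 4t - 1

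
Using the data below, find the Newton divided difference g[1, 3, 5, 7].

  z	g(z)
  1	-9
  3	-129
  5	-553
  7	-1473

g[1,3] = (-129 - (-9)) / (3 - 1) = -60
g[3,5] = (-553 - (-129)) / (5 - 3) = -212
g[5,7] = (-1473 - (-553)) / (7 - 5) = -460
g[1,3,5] = (-212 - (-60)) / (5 - 1) = -38
g[3,5,7] = (-460 - (-212)) / (7 - 3) = -62
g[1,3,5,7] = (-62 - (-38)) / (7 - 1) = -4

-4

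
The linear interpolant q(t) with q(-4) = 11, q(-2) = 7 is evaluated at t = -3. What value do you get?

9

L_0(-3) = (-1)/[(-2)] = 1/2
L_1(-3) = (1)/[(2)] = 1/2
Sum: 11·(1/2) + 7·(1/2) = 9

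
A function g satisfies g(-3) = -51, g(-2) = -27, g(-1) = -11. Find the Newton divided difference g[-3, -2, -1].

-4

g[-3,-2] = (-27 - (-51)) / (-2 - (-3)) = 24
g[-2,-1] = (-11 - (-27)) / (-1 - (-2)) = 16
g[-3,-2,-1] = (16 - 24) / (-1 - (-3)) = -4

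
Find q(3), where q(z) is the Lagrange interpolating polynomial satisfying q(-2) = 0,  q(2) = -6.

Evaluate each Lagrange basis at z = 3:
L_0(3) = (1)/[(-4)] = -1/4
L_1(3) = (5)/[(4)] = 5/4
Sum: 0 + (-6)·(5/4) = -15/2

-15/2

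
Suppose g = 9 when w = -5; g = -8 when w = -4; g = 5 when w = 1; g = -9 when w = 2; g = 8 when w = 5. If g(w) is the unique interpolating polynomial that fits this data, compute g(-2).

82/15

Evaluate each Lagrange basis at w = -2:
L_0(-2) = (2)·(-3)·(-4)·(-7)/[(-1)·(-6)·(-7)·(-10)] = -2/5
L_1(-2) = (3)·(-3)·(-4)·(-7)/[(1)·(-5)·(-6)·(-9)] = 14/15
L_2(-2) = (3)·(2)·(-4)·(-7)/[(6)·(5)·(-1)·(-4)] = 7/5
L_3(-2) = (3)·(2)·(-3)·(-7)/[(7)·(6)·(1)·(-3)] = -1
L_4(-2) = (3)·(2)·(-3)·(-4)/[(10)·(9)·(4)·(3)] = 1/15
Sum: 9·(-2/5) + (-8)·(14/15) + 5·(7/5) + (-9)·(-1) + 8·(1/15) = 82/15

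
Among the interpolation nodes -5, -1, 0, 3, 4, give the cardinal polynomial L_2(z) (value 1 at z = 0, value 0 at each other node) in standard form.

L_2(z) = (1/60)z^4 - (1/60)z^3 - (5/12)z^2 + (37/60)z + 1

L_2(z) = (z + 5)(z + 1)(z - 3)(z - 4) / [(5)·(1)·(-3)·(-4)]
       = (z^4 - z^3 - 25z^2 + 37z + 60) / (60)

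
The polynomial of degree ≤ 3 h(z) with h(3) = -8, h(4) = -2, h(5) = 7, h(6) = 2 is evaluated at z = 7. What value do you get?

Using Newton's divided-difference form:
h[3,4] = (-2 - (-8)) / (4 - 3) = 6
h[4,5] = (7 - (-2)) / (5 - 4) = 9
h[5,6] = (2 - 7) / (6 - 5) = -5
h[3,4,5] = (9 - 6) / (5 - 3) = 3/2
h[4,5,6] = (-5 - 9) / (6 - 4) = -7
h[3,4,5,6] = (-7 - 3/2) / (6 - 3) = -17/6
h(7) = -8 + 6·(4) + (3/2)·(4)·(3) + (-17/6)·(4)·(3)·(2) = -34

-34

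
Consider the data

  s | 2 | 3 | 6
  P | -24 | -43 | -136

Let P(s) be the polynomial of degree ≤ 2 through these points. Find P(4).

-68

Using Newton's divided-difference form:
P[2,3] = (-43 - (-24)) / (3 - 2) = -19
P[3,6] = (-136 - (-43)) / (6 - 3) = -31
P[2,3,6] = (-31 - (-19)) / (6 - 2) = -3
P(4) = -24 + (-19)·(2) + (-3)·(2)·(1) = -68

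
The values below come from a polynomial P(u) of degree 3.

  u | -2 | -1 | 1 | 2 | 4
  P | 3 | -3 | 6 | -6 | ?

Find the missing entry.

The 4 known values determine P uniquely (degree ≤ 3).
L_0(4) = (5)·(3)·(2)/[(-1)·(-3)·(-4)] = -5/2
L_1(4) = (6)·(3)·(2)/[(1)·(-2)·(-3)] = 6
L_2(4) = (6)·(5)·(2)/[(3)·(2)·(-1)] = -10
L_3(4) = (6)·(5)·(3)/[(4)·(3)·(1)] = 15/2
Sum: 3·(-5/2) + (-3)·(6) + 6·(-10) + (-6)·(15/2) = -261/2

-261/2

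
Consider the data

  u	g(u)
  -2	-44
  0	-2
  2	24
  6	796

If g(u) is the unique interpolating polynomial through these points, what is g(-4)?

Evaluate each Lagrange basis at u = -4:
L_0(-4) = (-4)·(-6)·(-10)/[(-2)·(-4)·(-8)] = 15/4
L_1(-4) = (-2)·(-6)·(-10)/[(2)·(-2)·(-6)] = -5
L_2(-4) = (-2)·(-4)·(-10)/[(4)·(2)·(-4)] = 5/2
L_3(-4) = (-2)·(-4)·(-6)/[(8)·(6)·(4)] = -1/4
Sum: (-44)·(15/4) + (-2)·(-5) + 24·(5/2) + 796·(-1/4) = -294

-294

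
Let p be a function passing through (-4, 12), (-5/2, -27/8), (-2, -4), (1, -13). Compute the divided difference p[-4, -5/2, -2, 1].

p[-4,-5/2] = (-27/8 - 12) / (-5/2 - (-4)) = -41/4
p[-5/2,-2] = (-4 - (-27/8)) / (-2 - (-5/2)) = -5/4
p[-2,1] = (-13 - (-4)) / (1 - (-2)) = -3
p[-4,-5/2,-2] = (-5/4 - (-41/4)) / (-2 - (-4)) = 9/2
p[-5/2,-2,1] = (-3 - (-5/4)) / (1 - (-5/2)) = -1/2
p[-4,-5/2,-2,1] = (-1/2 - 9/2) / (1 - (-4)) = -1

-1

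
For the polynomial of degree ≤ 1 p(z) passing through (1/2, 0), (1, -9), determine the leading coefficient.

L_0(z) = (z - 1) / [-1/2] = -2z + 2
L_1(z) = (z - 1/2) / [1/2] = 2z - 1
p(z) = 0·L_0 + (-9)·L_1
Only the coefficient of z is needed; take it from each L_i and combine:
0·(-2) + (-9)·(2) = -18

-18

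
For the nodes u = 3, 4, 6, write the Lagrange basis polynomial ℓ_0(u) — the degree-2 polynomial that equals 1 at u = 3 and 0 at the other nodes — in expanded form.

ℓ_0(u) = (1/3)u^2 - (10/3)u + 8

ℓ_0(u) = (u - 4)(u - 6) / [(-1)·(-3)]
       = (u^2 - 10u + 24) / (3)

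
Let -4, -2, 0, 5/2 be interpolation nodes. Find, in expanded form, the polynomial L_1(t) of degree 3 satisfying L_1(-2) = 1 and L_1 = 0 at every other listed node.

L_1(t) = (1/18)t^3 + (1/12)t^2 - (5/9)t

L_1(t) = (t + 4)t(t - 5/2) / [(2)·(-2)·(-9/2)]
       = (t^3 + (3/2)t^2 - 10t) / (18)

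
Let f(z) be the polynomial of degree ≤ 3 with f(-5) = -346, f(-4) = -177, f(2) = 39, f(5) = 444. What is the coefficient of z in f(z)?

Build the Lagrange basis polynomials:
L_0(z) = (z + 4)(z - 2)(z - 5) / [-70] = -(1/70)z^3 + (3/70)z^2 + (9/35)z - 4/7
L_1(z) = (z + 5)(z - 2)(z - 5) / [54] = (1/54)z^3 - (1/27)z^2 - (25/54)z + 25/27
L_2(z) = (z + 5)(z + 4)(z - 5) / [-126] = -(1/126)z^3 - (2/63)z^2 + (25/126)z + 50/63
L_3(z) = (z + 5)(z + 4)(z - 2) / [270] = (1/270)z^3 + (7/270)z^2 + (1/135)z - 4/27
f(z) = (-346)·L_0 + (-177)·L_1 + 39·L_2 + 444·L_3
Only the coefficient of z is needed; take it from each L_i and combine:
(-346)·(9/35) + (-177)·(-25/54) + 39·(25/126) + 444·(1/135) = 4

4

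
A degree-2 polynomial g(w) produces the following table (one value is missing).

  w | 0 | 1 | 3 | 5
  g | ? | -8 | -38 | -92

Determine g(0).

The 3 known values determine g uniquely (degree ≤ 2).
Evaluate each Lagrange basis at w = 0:
L_0(0) = (-3)·(-5)/[(-2)·(-4)] = 15/8
L_1(0) = (-1)·(-5)/[(2)·(-2)] = -5/4
L_2(0) = (-1)·(-3)/[(4)·(2)] = 3/8
Sum: (-8)·(15/8) + (-38)·(-5/4) + (-92)·(3/8) = -2

-2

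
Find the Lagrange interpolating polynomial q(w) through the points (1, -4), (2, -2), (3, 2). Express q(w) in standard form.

L_0(w) = (w - 2)(w - 3) / [2] = (1/2)w^2 - (5/2)w + 3
L_1(w) = (w - 1)(w - 3) / [-1] = -w^2 + 4w - 3
L_2(w) = (w - 1)(w - 2) / [2] = (1/2)w^2 - (3/2)w + 1
q(w) = (-4)·L_0 + (-2)·L_1 + 2·L_2
  (-4)·L_0(w) = -2w^2 + 10w - 12
  (-2)·L_1(w) = 2w^2 - 8w + 6
  2·L_2(w) = w^2 - 3w + 2
Adding term by term: w^2 - w - 4

q(w) = w^2 - w - 4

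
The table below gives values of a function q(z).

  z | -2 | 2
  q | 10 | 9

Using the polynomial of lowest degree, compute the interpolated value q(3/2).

Evaluate each Lagrange basis at z = 3/2:
L_0(3/2) = (-1/2)/[(-4)] = 1/8
L_1(3/2) = (7/2)/[(4)] = 7/8
Sum: 10·(1/8) + 9·(7/8) = 73/8

73/8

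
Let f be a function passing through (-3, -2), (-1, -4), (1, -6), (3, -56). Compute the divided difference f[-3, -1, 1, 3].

f[-3,-1] = (-4 - (-2)) / (-1 - (-3)) = -1
f[-1,1] = (-6 - (-4)) / (1 - (-1)) = -1
f[1,3] = (-56 - (-6)) / (3 - 1) = -25
f[-3,-1,1] = (-1 - (-1)) / (1 - (-3)) = 0
f[-1,1,3] = (-25 - (-1)) / (3 - (-1)) = -6
f[-3,-1,1,3] = (-6 - 0) / (3 - (-3)) = -1

-1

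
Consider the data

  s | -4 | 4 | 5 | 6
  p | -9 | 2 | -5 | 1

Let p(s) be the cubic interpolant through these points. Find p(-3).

L_0(-3) = (-7)·(-8)·(-9)/[(-8)·(-9)·(-10)] = 7/10
L_1(-3) = (1)·(-8)·(-9)/[(8)·(-1)·(-2)] = 9/2
L_2(-3) = (1)·(-7)·(-9)/[(9)·(1)·(-1)] = -7
L_3(-3) = (1)·(-7)·(-8)/[(10)·(2)·(1)] = 14/5
Sum: (-9)·(7/10) + 2·(9/2) + (-5)·(-7) + 1·(14/5) = 81/2

81/2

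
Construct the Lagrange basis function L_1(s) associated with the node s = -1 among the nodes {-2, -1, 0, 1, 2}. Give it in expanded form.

L_1(s) = (s + 2)s(s - 1)(s - 2) / [(1)·(-1)·(-2)·(-3)]
       = (s^4 - s^3 - 4s^2 + 4s) / (-6)

L_1(s) = -(1/6)s^4 + (1/6)s^3 + (2/3)s^2 - (2/3)s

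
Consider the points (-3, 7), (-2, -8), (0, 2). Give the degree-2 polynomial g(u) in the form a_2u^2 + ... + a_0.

Build the Lagrange basis polynomials:
L_0(u) = (u + 2)u / [3] = (1/3)u^2 + (2/3)u
L_1(u) = (u + 3)u / [-2] = -(1/2)u^2 - (3/2)u
L_2(u) = (u + 3)(u + 2) / [6] = (1/6)u^2 + (5/6)u + 1
g(u) = 7·L_0 + (-8)·L_1 + 2·L_2
  7·L_0(u) = (7/3)u^2 + (14/3)u
  (-8)·L_1(u) = 4u^2 + 12u
  2·L_2(u) = (1/3)u^2 + (5/3)u + 2
Adding term by term: (20/3)u^2 + (55/3)u + 2

g(u) = (20/3)u^2 + (55/3)u + 2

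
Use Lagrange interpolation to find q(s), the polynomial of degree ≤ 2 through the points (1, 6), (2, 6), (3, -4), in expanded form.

L_0(s) = (s - 2)(s - 3) / [2] = (1/2)s^2 - (5/2)s + 3
L_1(s) = (s - 1)(s - 3) / [-1] = -s^2 + 4s - 3
L_2(s) = (s - 1)(s - 2) / [2] = (1/2)s^2 - (3/2)s + 1
q(s) = 6·L_0 + 6·L_1 + (-4)·L_2
  6·L_0(s) = 3s^2 - 15s + 18
  6·L_1(s) = -6s^2 + 24s - 18
  (-4)·L_2(s) = -2s^2 + 6s - 4
Adding term by term: -5s^2 + 15s - 4

q(s) = -5s^2 + 15s - 4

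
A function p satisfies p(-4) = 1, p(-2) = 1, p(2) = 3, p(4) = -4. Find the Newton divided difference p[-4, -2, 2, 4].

-3/32

p[-4,-2] = (1 - 1) / (-2 - (-4)) = 0
p[-2,2] = (3 - 1) / (2 - (-2)) = 1/2
p[2,4] = (-4 - 3) / (4 - 2) = -7/2
p[-4,-2,2] = (1/2 - 0) / (2 - (-4)) = 1/12
p[-2,2,4] = (-7/2 - 1/2) / (4 - (-2)) = -2/3
p[-4,-2,2,4] = (-2/3 - 1/12) / (4 - (-4)) = -3/32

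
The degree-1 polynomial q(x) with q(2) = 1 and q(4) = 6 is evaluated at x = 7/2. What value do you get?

L_0(7/2) = (-1/2)/[(-2)] = 1/4
L_1(7/2) = (3/2)/[(2)] = 3/4
Sum: 1·(1/4) + 6·(3/4) = 19/4

19/4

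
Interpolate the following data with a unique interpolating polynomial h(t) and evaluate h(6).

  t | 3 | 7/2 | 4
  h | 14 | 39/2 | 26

Using Newton's divided-difference form:
h[3,7/2] = (39/2 - 14) / (7/2 - 3) = 11
h[7/2,4] = (26 - 39/2) / (4 - 7/2) = 13
h[3,7/2,4] = (13 - 11) / (4 - 3) = 2
h(6) = 14 + 11·(3) + 2·(3)·(5/2) = 62

62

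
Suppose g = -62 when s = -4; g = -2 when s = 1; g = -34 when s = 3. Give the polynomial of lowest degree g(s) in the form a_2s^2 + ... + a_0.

g(s) = -4s^2 + 2

L_0(s) = (s - 1)(s - 3) / [35] = (1/35)s^2 - (4/35)s + 3/35
L_1(s) = (s + 4)(s - 3) / [-10] = -(1/10)s^2 - (1/10)s + 6/5
L_2(s) = (s + 4)(s - 1) / [14] = (1/14)s^2 + (3/14)s - 2/7
g(s) = (-62)·L_0 + (-2)·L_1 + (-34)·L_2
  (-62)·L_0(s) = -(62/35)s^2 + (248/35)s - 186/35
  (-2)·L_1(s) = (1/5)s^2 + (1/5)s - 12/5
  (-34)·L_2(s) = -(17/7)s^2 - (51/7)s + 68/7
Adding term by term: -4s^2 + 2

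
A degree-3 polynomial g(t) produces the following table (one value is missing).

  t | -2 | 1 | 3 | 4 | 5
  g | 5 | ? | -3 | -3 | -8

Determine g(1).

-298/35

The 4 known values determine g uniquely (degree ≤ 3).
L_0(1) = (-2)·(-3)·(-4)/[(-5)·(-6)·(-7)] = 4/35
L_1(1) = (3)·(-3)·(-4)/[(5)·(-1)·(-2)] = 18/5
L_2(1) = (3)·(-2)·(-4)/[(6)·(1)·(-1)] = -4
L_3(1) = (3)·(-2)·(-3)/[(7)·(2)·(1)] = 9/7
Sum: 5·(4/35) + (-3)·(18/5) + (-3)·(-4) + (-8)·(9/7) = -298/35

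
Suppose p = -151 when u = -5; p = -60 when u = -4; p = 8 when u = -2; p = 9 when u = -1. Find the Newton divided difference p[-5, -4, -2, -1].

p[-5,-4] = (-60 - (-151)) / (-4 - (-5)) = 91
p[-4,-2] = (8 - (-60)) / (-2 - (-4)) = 34
p[-2,-1] = (9 - 8) / (-1 - (-2)) = 1
p[-5,-4,-2] = (34 - 91) / (-2 - (-5)) = -19
p[-4,-2,-1] = (1 - 34) / (-1 - (-4)) = -11
p[-5,-4,-2,-1] = (-11 - (-19)) / (-1 - (-5)) = 2

2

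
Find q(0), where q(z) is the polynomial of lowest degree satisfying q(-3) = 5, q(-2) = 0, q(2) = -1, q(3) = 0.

Evaluate each Lagrange basis at z = 0:
L_0(0) = (2)·(-2)·(-3)/[(-1)·(-5)·(-6)] = -2/5
L_1(0) = (3)·(-2)·(-3)/[(1)·(-4)·(-5)] = 9/10
L_2(0) = (3)·(2)·(-3)/[(5)·(4)·(-1)] = 9/10
L_3(0) = (3)·(2)·(-2)/[(6)·(5)·(1)] = -2/5
Sum: 5·(-2/5) + 0 + (-1)·(9/10) + 0 = -29/10

-29/10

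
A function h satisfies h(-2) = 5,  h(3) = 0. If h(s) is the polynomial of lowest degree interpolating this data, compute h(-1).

4

Evaluate each Lagrange basis at s = -1:
L_0(-1) = (-4)/[(-5)] = 4/5
L_1(-1) = (1)/[(5)] = 1/5
Sum: 5·(4/5) + 0 = 4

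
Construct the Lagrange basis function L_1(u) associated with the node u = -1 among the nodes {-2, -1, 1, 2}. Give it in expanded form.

L_1(u) = (u + 2)(u - 1)(u - 2) / [(1)·(-2)·(-3)]
       = (u^3 - u^2 - 4u + 4) / (6)

L_1(u) = (1/6)u^3 - (1/6)u^2 - (2/3)u + 2/3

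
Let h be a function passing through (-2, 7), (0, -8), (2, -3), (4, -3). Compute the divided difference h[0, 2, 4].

h[0,2] = (-3 - (-8)) / (2 - 0) = 5/2
h[2,4] = (-3 - (-3)) / (4 - 2) = 0
h[0,2,4] = (0 - 5/2) / (4 - 0) = -5/8

-5/8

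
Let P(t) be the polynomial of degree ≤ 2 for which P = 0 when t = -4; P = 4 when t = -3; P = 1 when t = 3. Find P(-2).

Using Newton's divided-difference form:
P[-4,-3] = (4 - 0) / (-3 - (-4)) = 4
P[-3,3] = (1 - 4) / (3 - (-3)) = -1/2
P[-4,-3,3] = (-1/2 - 4) / (3 - (-4)) = -9/14
P(-2) = 0 + 4·(2) + (-9/14)·(2)·(1) = 47/7

47/7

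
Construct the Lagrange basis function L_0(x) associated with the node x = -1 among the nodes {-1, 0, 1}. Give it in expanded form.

L_0(x) = x(x - 1) / [(-1)·(-2)]
       = (x^2 - x) / (2)

L_0(x) = (1/2)x^2 - (1/2)x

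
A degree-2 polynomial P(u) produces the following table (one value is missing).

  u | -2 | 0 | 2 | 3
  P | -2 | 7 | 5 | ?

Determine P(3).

-1/8

The 3 known values determine P uniquely (degree ≤ 2).
L_0(3) = (3)·(1)/[(-2)·(-4)] = 3/8
L_1(3) = (5)·(1)/[(2)·(-2)] = -5/4
L_2(3) = (5)·(3)/[(4)·(2)] = 15/8
Sum: (-2)·(3/8) + 7·(-5/4) + 5·(15/8) = -1/8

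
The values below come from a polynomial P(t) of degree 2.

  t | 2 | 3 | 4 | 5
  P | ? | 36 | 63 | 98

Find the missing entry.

The 3 known values determine P uniquely (degree ≤ 2).
L_0(2) = (-2)·(-3)/[(-1)·(-2)] = 3
L_1(2) = (-1)·(-3)/[(1)·(-1)] = -3
L_2(2) = (-1)·(-2)/[(2)·(1)] = 1
Sum: 36·(3) + 63·(-3) + 98·(1) = 17

17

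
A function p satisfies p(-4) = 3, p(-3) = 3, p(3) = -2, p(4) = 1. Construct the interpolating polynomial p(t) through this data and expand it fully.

Build the Lagrange basis polynomials:
L_0(t) = (t + 3)(t - 3)(t - 4) / [-56] = -(1/56)t^3 + (1/14)t^2 + (9/56)t - 9/14
L_1(t) = (t + 4)(t - 3)(t - 4) / [42] = (1/42)t^3 - (1/14)t^2 - (8/21)t + 8/7
L_2(t) = (t + 4)(t + 3)(t - 4) / [-42] = -(1/42)t^3 - (1/14)t^2 + (8/21)t + 8/7
L_3(t) = (t + 4)(t + 3)(t - 3) / [56] = (1/56)t^3 + (1/14)t^2 - (9/56)t - 9/14
p(t) = 3·L_0 + 3·L_1 + (-2)·L_2 + 1·L_3
  3·L_0(t) = -(3/56)t^3 + (3/14)t^2 + (27/56)t - 27/14
  3·L_1(t) = (1/14)t^3 - (3/14)t^2 - (8/7)t + 24/7
  (-2)·L_2(t) = (1/21)t^3 + (1/7)t^2 - (16/21)t - 16/7
  1·L_3(t) = (1/56)t^3 + (1/14)t^2 - (9/56)t - 9/14
Adding term by term: (1/12)t^3 + (3/14)t^2 - (19/12)t - 10/7

p(t) = (1/12)t^3 + (3/14)t^2 - (19/12)t - 10/7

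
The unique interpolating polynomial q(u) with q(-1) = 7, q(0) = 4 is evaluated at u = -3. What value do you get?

L_0(-3) = (-3)/[(-1)] = 3
L_1(-3) = (-2)/[(1)] = -2
Sum: 7·(3) + 4·(-2) = 13

13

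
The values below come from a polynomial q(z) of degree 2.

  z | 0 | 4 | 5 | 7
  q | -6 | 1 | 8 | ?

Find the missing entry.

283/10

The 3 known values determine q uniquely (degree ≤ 2).
Evaluate each Lagrange basis at z = 7:
L_0(7) = (3)·(2)/[(-4)·(-5)] = 3/10
L_1(7) = (7)·(2)/[(4)·(-1)] = -7/2
L_2(7) = (7)·(3)/[(5)·(1)] = 21/5
Sum: (-6)·(3/10) + 1·(-7/2) + 8·(21/5) = 283/10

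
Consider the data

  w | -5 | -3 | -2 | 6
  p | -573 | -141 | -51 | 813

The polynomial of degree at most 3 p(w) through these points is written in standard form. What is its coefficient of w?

Build the Lagrange basis polynomials:
L_0(w) = (w + 3)(w + 2)(w - 6) / [-66] = -(1/66)w^3 + (1/66)w^2 + (4/11)w + 6/11
L_1(w) = (w + 5)(w + 2)(w - 6) / [18] = (1/18)w^3 + (1/18)w^2 - (16/9)w - 10/3
L_2(w) = (w + 5)(w + 3)(w - 6) / [-24] = -(1/24)w^3 - (1/12)w^2 + (11/8)w + 15/4
L_3(w) = (w + 5)(w + 3)(w + 2) / [792] = (1/792)w^3 + (5/396)w^2 + (31/792)w + 5/132
p(w) = (-573)·L_0 + (-141)·L_1 + (-51)·L_2 + 813·L_3
Only the coefficient of w is needed; take it from each L_i and combine:
(-573)·(4/11) + (-141)·(-16/9) + (-51)·(11/8) + 813·(31/792) = 4

4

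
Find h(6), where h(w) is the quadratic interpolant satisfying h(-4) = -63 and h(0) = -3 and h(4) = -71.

-153

Evaluate each Lagrange basis at w = 6:
L_0(6) = (6)·(2)/[(-4)·(-8)] = 3/8
L_1(6) = (10)·(2)/[(4)·(-4)] = -5/4
L_2(6) = (10)·(6)/[(8)·(4)] = 15/8
Sum: (-63)·(3/8) + (-3)·(-5/4) + (-71)·(15/8) = -153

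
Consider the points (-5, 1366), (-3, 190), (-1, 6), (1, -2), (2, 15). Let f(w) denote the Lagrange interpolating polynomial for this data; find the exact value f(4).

L_0(4) = (7)·(5)·(3)·(2)/[(-2)·(-4)·(-6)·(-7)] = 5/8
L_1(4) = (9)·(5)·(3)·(2)/[(2)·(-2)·(-4)·(-5)] = -27/8
L_2(4) = (9)·(7)·(3)·(2)/[(4)·(2)·(-2)·(-3)] = 63/8
L_3(4) = (9)·(7)·(5)·(2)/[(6)·(4)·(2)·(-1)] = -105/8
L_4(4) = (9)·(7)·(5)·(3)/[(7)·(5)·(3)·(1)] = 9
Sum: 1366·(5/8) + 190·(-27/8) + 6·(63/8) + (-2)·(-105/8) + 15·(9) = 421

421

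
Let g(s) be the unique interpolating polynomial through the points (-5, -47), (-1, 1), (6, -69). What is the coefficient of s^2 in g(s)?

The leading coefficient equals the top divided difference g[-5,-1,6].
g[-5,-1] = (1 - (-47)) / (-1 - (-5)) = 12
g[-1,6] = (-69 - 1) / (6 - (-1)) = -10
g[-5,-1,6] = (-10 - 12) / (6 - (-5)) = -2

-2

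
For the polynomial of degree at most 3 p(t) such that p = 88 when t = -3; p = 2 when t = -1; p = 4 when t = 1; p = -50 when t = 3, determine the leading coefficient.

-3

The leading coefficient equals the top divided difference p[-3,-1,1,3].
p[-3,-1] = (2 - 88) / (-1 - (-3)) = -43
p[-1,1] = (4 - 2) / (1 - (-1)) = 1
p[1,3] = (-50 - 4) / (3 - 1) = -27
p[-3,-1,1] = (1 - (-43)) / (1 - (-3)) = 11
p[-1,1,3] = (-27 - 1) / (3 - (-1)) = -7
p[-3,-1,1,3] = (-7 - 11) / (3 - (-3)) = -3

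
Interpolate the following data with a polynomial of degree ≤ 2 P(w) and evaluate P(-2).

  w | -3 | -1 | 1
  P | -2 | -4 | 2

Evaluate each Lagrange basis at w = -2:
L_0(-2) = (-1)·(-3)/[(-2)·(-4)] = 3/8
L_1(-2) = (1)·(-3)/[(2)·(-2)] = 3/4
L_2(-2) = (1)·(-1)/[(4)·(2)] = -1/8
Sum: (-2)·(3/8) + (-4)·(3/4) + 2·(-1/8) = -4

-4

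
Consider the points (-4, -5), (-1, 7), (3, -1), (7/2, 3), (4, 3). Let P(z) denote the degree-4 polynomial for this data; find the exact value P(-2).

Using Newton's divided-difference form:
P[-4,-1] = (7 - (-5)) / (-1 - (-4)) = 4
P[-1,3] = (-1 - 7) / (3 - (-1)) = -2
P[3,7/2] = (3 - (-1)) / (7/2 - 3) = 8
P[7/2,4] = (3 - 3) / (4 - 7/2) = 0
P[-4,-1,3] = (-2 - 4) / (3 - (-4)) = -6/7
P[-1,3,7/2] = (8 - (-2)) / (7/2 - (-1)) = 20/9
P[3,7/2,4] = (0 - 8) / (4 - 3) = -8
P[-4,-1,3,7/2] = (20/9 - (-6/7)) / (7/2 - (-4)) = 388/945
P[-1,3,7/2,4] = (-8 - 20/9) / (4 - (-1)) = -92/45
P[-4,-1,3,7/2,4] = (-92/45 - 388/945) / (4 - (-4)) = -58/189
P(-2) = -5 + 4·(2) + (-6/7)·(2)·(-1) + (388/945)·(2)·(-1)·(-5) + (-58/189)·(2)·(-1)·(-5)·(-11/2) = 1619/63

1619/63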